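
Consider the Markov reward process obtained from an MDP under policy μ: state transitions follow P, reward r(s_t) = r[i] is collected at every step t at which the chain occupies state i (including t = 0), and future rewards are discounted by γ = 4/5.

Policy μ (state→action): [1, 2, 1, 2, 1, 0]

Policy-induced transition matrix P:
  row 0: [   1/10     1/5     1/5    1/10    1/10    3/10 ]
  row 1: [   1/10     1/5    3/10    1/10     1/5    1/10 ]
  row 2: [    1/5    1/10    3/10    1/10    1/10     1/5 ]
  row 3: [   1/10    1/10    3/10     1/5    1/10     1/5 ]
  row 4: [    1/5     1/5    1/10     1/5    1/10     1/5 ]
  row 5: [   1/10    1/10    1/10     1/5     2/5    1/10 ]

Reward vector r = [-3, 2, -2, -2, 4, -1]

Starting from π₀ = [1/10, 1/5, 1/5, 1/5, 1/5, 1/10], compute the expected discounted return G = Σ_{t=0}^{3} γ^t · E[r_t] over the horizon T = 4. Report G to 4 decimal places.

G = -0.7898

t=0: π = [0.1000, 0.2000, 0.2000, 0.2000, 0.2000, 0.1000], E[r] = 0.0000, γ^t·E[r] = 0.000000, running G = 0.000000
t=1: π = [0.1400, 0.1500, 0.2300, 0.1500, 0.1500, 0.1800], E[r] = -0.4600, γ^t·E[r] = -0.368000, running G = -0.368000
t=2: π = [0.1380, 0.1440, 0.2200, 0.1480, 0.1690, 0.1810], E[r] = -0.3670, γ^t·E[r] = -0.234880, running G = -0.602880
t=3: π = [0.1389, 0.1451, 0.2162, 0.1498, 0.1687, 0.1813], E[r] = -0.3650, γ^t·E[r] = -0.186880, running G = -0.789760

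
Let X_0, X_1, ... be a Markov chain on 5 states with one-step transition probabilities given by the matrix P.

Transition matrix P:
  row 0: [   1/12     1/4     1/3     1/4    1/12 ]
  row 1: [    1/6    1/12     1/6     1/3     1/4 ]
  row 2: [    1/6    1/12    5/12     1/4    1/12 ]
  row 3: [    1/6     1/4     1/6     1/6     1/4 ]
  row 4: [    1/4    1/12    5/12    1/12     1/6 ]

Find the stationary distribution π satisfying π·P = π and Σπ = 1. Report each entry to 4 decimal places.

π = [0.1659, 0.1473, 0.3115, 0.2179, 0.1573]

Balance equations π_j = Σ_i π_i·P[i][j]:
  π_0 = 1/12·π_0 + 1/6·π_1 + 1/6·π_2 + 1/6·π_3 + 1/4·π_4
  π_1 = 1/4·π_0 + 1/12·π_1 + 1/12·π_2 + 1/4·π_3 + 1/12·π_4
  π_2 = 1/3·π_0 + 1/6·π_1 + 5/12·π_2 + 1/6·π_3 + 5/12·π_4
  π_3 = 1/4·π_0 + 1/3·π_1 + 1/4·π_2 + 1/6·π_3 + 1/12·π_4
  normalize: π_0 + π_1 + π_2 + π_3 + π_4 = 1
Solving the linear system gives exactly π = [269/1621, 3343/22694, 505/1621, 4945/22694, 255/1621].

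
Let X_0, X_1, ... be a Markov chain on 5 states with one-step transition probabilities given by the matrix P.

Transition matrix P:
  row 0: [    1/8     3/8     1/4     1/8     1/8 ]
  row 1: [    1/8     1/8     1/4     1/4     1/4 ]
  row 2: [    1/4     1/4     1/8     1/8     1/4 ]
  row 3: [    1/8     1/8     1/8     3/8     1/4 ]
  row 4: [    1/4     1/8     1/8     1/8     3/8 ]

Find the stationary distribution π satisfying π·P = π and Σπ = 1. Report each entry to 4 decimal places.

π = [0.1789, 0.1911, 0.1713, 0.1985, 0.2602]

Balance equations π_j = Σ_i π_i·P[i][j]:
  π_0 = 1/8·π_0 + 1/8·π_1 + 1/4·π_2 + 1/8·π_3 + 1/4·π_4
  π_1 = 3/8·π_0 + 1/8·π_1 + 1/4·π_2 + 1/8·π_3 + 1/8·π_4
  π_2 = 1/4·π_0 + 1/4·π_1 + 1/8·π_2 + 1/8·π_3 + 1/8·π_4
  π_3 = 1/8·π_0 + 1/4·π_1 + 1/8·π_2 + 3/8·π_3 + 1/8·π_4
  normalize: π_0 + π_1 + π_2 + π_3 + π_4 = 1
Solving the linear system gives exactly π = [90/503, 673/3521, 603/3521, 699/3521, 916/3521].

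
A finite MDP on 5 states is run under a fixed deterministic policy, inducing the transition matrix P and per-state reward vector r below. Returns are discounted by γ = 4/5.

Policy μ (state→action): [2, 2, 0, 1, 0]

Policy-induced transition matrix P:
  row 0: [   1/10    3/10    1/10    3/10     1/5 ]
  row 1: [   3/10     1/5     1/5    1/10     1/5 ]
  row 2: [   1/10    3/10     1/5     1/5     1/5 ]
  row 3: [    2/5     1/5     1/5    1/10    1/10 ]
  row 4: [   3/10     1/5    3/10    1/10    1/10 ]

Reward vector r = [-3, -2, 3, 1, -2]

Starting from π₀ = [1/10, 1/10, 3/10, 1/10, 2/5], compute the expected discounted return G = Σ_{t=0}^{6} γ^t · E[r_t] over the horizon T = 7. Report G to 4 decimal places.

G = -2.4477

t=0: π = [0.1000, 0.1000, 0.3000, 0.1000, 0.4000], E[r] = -0.3000, γ^t·E[r] = -0.300000, running G = -0.300000
t=1: π = [0.2300, 0.2400, 0.2300, 0.1500, 0.1500], E[r] = -0.6300, γ^t·E[r] = -0.504000, running G = -0.804000
t=2: π = [0.2230, 0.2460, 0.1920, 0.1690, 0.1700], E[r] = -0.7560, γ^t·E[r] = -0.483840, running G = -1.287840
t=3: π = [0.2339, 0.2415, 0.1947, 0.1638, 0.1661], E[r] = -0.7690, γ^t·E[r] = -0.393728, running G = -1.681568
t=4: π = [0.2307, 0.2429, 0.1932, 0.1663, 0.1670], E[r] = -0.7658, γ^t·E[r] = -0.313676, running G = -1.995244
t=5: π = [0.2318, 0.2424, 0.1936, 0.1655, 0.1667], E[r] = -0.7673, γ^t·E[r] = -0.251433, running G = -2.246677
t=6: π = [0.2314, 0.2425, 0.1935, 0.1657, 0.1668], E[r] = -0.7668, γ^t·E[r] = -0.201022, running G = -2.447698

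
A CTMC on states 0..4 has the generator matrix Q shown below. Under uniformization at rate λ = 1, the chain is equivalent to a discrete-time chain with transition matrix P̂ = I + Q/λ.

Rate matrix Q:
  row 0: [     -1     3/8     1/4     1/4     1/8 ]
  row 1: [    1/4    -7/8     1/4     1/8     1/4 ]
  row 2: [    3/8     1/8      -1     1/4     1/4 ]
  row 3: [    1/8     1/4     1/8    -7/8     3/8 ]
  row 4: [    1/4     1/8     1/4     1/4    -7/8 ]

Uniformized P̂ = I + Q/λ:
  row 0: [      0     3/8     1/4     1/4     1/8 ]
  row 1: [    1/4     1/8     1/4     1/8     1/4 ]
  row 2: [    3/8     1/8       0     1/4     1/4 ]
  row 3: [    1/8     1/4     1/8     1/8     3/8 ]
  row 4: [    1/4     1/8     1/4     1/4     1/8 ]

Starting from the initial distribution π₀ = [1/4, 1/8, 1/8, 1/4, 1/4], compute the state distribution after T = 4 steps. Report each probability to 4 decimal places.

t=0: π = [0.2500, 0.1250, 0.1250, 0.2500, 0.2500]
t=1: π = [0.1719, 0.2188, 0.1875, 0.2031, 0.2188]
t=2: π = [0.2051, 0.1934, 0.1777, 0.1973, 0.2266]
t=3: π = [0.1963, 0.2009, 0.1809, 0.2012, 0.2207]
t=4: π = [0.1984, 0.1992, 0.1796, 0.1997, 0.2230]

π = [0.1984, 0.1992, 0.1796, 0.1997, 0.2230]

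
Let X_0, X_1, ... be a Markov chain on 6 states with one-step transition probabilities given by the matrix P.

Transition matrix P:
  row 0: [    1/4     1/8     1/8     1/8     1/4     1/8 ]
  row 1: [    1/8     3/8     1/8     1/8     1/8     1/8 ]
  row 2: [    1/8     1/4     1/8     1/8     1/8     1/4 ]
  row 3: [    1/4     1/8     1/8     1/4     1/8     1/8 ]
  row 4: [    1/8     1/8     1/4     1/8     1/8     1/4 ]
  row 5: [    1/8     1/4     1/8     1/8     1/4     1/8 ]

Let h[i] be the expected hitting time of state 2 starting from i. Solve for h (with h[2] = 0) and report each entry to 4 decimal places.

h = [6.7506, 6.8753, 0.0000, 6.8575, 6.0022, 6.7661]

First-step conditioning: h[2] = 0; for i ≠ 2, h[i] = 1 + Σ_k P[i][k]·h[k].
  h[0] = 1 + 1/4·h[0] + 1/8·h[1] + 1/8·h[3] + 1/4·h[4] + 1/8·h[5]
  h[1] = 1 + 1/8·h[0] + 3/8·h[1] + 1/8·h[3] + 1/8·h[4] + 1/8·h[5]
  h[3] = 1 + 1/4·h[0] + 1/8·h[1] + 1/4·h[3] + 1/8·h[4] + 1/8·h[5]
  h[4] = 1 + 1/8·h[0] + 1/8·h[1] + 1/8·h[3] + 1/8·h[4] + 1/4·h[5]
  h[5] = 1 + 1/8·h[0] + 1/4·h[1] + 1/8·h[3] + 1/4·h[4] + 1/8·h[5]
Solving the 5×5 linear system over states ≠ 2 gives exactly h = [3031/449, 3087/449, 0, 3079/449, 2695/449, 3038/449] (h[2] = 0 is the target).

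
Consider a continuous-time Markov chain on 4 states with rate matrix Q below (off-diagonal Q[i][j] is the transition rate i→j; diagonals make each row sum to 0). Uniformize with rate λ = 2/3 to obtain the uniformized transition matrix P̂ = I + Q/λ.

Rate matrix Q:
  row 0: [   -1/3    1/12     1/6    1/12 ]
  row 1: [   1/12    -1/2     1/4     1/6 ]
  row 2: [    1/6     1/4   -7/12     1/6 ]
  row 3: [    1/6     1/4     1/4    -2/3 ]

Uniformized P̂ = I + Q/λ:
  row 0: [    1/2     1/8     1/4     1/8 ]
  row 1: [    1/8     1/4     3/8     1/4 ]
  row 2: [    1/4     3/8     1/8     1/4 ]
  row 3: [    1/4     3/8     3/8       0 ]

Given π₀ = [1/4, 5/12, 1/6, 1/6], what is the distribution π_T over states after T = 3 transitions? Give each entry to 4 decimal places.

π = [0.2860, 0.2697, 0.2729, 0.1714]

t=0: π = [0.2500, 0.4167, 0.1667, 0.1667]
t=1: π = [0.2604, 0.2604, 0.3021, 0.1771]
t=2: π = [0.2826, 0.2773, 0.2669, 0.1732]
t=3: π = [0.2860, 0.2697, 0.2729, 0.1714]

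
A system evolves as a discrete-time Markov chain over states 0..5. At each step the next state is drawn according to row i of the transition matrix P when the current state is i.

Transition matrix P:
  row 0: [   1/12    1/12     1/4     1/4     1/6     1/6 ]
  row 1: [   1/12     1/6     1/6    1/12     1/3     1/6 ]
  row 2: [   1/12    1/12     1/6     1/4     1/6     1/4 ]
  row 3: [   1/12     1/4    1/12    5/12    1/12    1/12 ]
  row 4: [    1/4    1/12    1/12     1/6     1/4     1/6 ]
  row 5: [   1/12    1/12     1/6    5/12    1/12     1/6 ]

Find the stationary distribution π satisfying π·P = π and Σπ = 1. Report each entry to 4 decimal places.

π = [0.1113, 0.1428, 0.1382, 0.2855, 0.1678, 0.1544]

Balance equations π_j = Σ_i π_i·P[i][j]:
  π_0 = 1/12·π_0 + 1/12·π_1 + 1/12·π_2 + 1/12·π_3 + 1/4·π_4 + 1/12·π_5
  π_1 = 1/12·π_0 + 1/6·π_1 + 1/12·π_2 + 1/4·π_3 + 1/12·π_4 + 1/12·π_5
  π_2 = 1/4·π_0 + 1/6·π_1 + 1/6·π_2 + 1/12·π_3 + 1/12·π_4 + 1/6·π_5
  π_3 = 1/4·π_0 + 1/12·π_1 + 1/4·π_2 + 5/12·π_3 + 1/6·π_4 + 5/12·π_5
  π_4 = 1/6·π_0 + 1/3·π_1 + 1/6·π_2 + 1/12·π_3 + 1/4·π_4 + 1/12·π_5
  normalize: π_0 + π_1 + π_2 + π_3 + π_4 + π_5 = 1
Solving the linear system gives exactly π = [22189/199364, 619/4334, 27545/199364, 225/788, 8363/49841, 30779/199364].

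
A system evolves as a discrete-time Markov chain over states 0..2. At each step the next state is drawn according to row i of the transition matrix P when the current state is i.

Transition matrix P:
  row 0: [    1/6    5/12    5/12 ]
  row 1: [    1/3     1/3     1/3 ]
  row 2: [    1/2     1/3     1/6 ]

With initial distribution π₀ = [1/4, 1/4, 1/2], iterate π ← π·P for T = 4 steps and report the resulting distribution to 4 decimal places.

t=0: π = [0.2500, 0.2500, 0.5000]
t=1: π = [0.3750, 0.3542, 0.2708]
t=2: π = [0.3160, 0.3646, 0.3194]
t=3: π = [0.3339, 0.3597, 0.3064]
t=4: π = [0.3288, 0.3612, 0.3101]

π = [0.3288, 0.3612, 0.3101]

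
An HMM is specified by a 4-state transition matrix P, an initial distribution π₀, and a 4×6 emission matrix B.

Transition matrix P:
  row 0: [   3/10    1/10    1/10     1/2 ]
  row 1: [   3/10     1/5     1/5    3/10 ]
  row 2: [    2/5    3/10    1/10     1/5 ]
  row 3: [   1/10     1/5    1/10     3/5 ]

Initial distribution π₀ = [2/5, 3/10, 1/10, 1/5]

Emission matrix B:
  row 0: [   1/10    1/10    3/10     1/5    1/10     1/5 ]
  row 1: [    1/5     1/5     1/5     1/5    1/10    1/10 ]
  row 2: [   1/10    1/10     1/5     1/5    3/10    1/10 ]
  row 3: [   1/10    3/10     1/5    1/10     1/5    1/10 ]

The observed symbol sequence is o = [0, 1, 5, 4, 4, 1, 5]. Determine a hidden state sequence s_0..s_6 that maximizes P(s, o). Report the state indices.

path = [0, 3, 3, 3, 3, 3, 3]

t=0: δ = [4.000e-02, 6.000e-02, 1.000e-02, 2.000e-02]  (obs o_0=0)
t=1: δ = [1.800e-03, 2.400e-03, 1.200e-03, 6.000e-03]  ψ = [1, 1, 1, 0]  (obs o_1=1)
t=2: δ = [1.440e-04, 1.200e-04, 6.000e-05, 3.600e-04]  ψ = [1, 3, 3, 3]  (obs o_2=5)
t=3: δ = [4.320e-06, 7.200e-06, 1.080e-05, 4.320e-05]  ψ = [0, 3, 3, 3]  (obs o_3=4)
t=4: δ = [4.320e-07, 8.640e-07, 1.296e-06, 5.184e-06]  ψ = [2, 3, 3, 3]  (obs o_4=4)
t=5: δ = [5.184e-08, 2.074e-07, 5.184e-08, 9.331e-07]  ψ = [2, 3, 3, 3]  (obs o_5=1)
t=6: δ = [1.866e-08, 1.866e-08, 9.331e-09, 5.599e-08]  ψ = [3, 3, 3, 3]  (obs o_6=5)
backtrack: best end state = 3; path = [0, 3, 3, 3, 3, 3, 3]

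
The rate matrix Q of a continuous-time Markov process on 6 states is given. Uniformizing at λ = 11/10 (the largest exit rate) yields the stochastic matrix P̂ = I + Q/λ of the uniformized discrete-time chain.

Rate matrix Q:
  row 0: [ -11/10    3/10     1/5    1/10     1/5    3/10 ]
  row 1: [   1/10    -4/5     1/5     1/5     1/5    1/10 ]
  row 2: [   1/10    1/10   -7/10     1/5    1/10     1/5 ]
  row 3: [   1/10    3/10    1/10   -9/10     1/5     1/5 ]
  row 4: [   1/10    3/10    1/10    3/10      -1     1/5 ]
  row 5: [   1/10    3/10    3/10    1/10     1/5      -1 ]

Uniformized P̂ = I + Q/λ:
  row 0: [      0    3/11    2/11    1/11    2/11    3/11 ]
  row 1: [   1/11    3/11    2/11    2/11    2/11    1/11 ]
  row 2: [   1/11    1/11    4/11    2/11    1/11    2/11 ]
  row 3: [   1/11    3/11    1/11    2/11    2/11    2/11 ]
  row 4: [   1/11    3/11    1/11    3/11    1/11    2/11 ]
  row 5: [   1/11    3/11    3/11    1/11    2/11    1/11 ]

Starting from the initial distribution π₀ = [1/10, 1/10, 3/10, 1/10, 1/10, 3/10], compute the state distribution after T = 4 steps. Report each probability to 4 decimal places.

π = [0.0833, 0.2353, 0.2039, 0.1738, 0.1496, 0.1541]

t=0: π = [0.1000, 0.1000, 0.3000, 0.1000, 0.1000, 0.3000]
t=1: π = [0.0818, 0.2182, 0.2455, 0.1545, 0.1455, 0.1545]
t=2: π = [0.0835, 0.2281, 0.2132, 0.1736, 0.1463, 0.1554]
t=3: π = [0.0833, 0.2340, 0.2056, 0.1734, 0.1491, 0.1545]
t=4: π = [0.0833, 0.2353, 0.2039, 0.1738, 0.1496, 0.1541]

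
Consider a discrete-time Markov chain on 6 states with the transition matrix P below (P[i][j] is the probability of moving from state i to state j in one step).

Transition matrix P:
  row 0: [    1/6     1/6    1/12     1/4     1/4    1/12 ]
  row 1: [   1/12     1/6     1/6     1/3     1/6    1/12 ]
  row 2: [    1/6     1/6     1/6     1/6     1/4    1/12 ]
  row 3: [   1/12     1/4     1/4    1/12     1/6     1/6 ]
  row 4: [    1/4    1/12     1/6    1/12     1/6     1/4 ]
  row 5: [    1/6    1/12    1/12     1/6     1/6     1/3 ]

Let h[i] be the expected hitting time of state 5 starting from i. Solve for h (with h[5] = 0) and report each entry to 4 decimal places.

h = [7.5318, 7.5886, 7.5728, 7.0817, 6.4411, 0.0000]

First-step conditioning: h[5] = 0; for i ≠ 5, h[i] = 1 + Σ_k P[i][k]·h[k].
  h[0] = 1 + 1/6·h[0] + 1/6·h[1] + 1/12·h[2] + 1/4·h[3] + 1/4·h[4]
  h[1] = 1 + 1/12·h[0] + 1/6·h[1] + 1/6·h[2] + 1/3·h[3] + 1/6·h[4]
  h[2] = 1 + 1/6·h[0] + 1/6·h[1] + 1/6·h[2] + 1/6·h[3] + 1/4·h[4]
  h[3] = 1 + 1/12·h[0] + 1/4·h[1] + 1/4·h[2] + 1/12·h[3] + 1/6·h[4]
  h[4] = 1 + 1/4·h[0] + 1/12·h[1] + 1/6·h[2] + 1/12·h[3] + 1/6·h[4]
Solving the 5×5 linear system over states ≠ 5 gives exactly h = [284892/37825, 57408/7565, 57288/7565, 267864/37825, 243636/37825, 0] (h[5] = 0 is the target).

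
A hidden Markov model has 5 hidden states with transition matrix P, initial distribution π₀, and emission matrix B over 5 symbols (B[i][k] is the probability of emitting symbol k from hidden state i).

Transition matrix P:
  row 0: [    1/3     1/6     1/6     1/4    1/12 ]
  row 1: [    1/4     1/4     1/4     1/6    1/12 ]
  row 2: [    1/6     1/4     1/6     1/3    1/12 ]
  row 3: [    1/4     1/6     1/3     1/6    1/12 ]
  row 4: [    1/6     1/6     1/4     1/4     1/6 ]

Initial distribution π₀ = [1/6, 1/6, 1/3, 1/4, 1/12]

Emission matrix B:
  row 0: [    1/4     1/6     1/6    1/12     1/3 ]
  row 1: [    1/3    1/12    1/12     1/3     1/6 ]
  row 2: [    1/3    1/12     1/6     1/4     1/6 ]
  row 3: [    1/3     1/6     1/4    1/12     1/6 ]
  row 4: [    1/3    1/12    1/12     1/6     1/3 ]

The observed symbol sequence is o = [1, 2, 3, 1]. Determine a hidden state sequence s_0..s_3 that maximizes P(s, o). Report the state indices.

path = [2, 3, 2, 3]

t=0: δ = [2.778e-02, 1.389e-02, 2.778e-02, 4.167e-02, 6.944e-03]  (obs o_0=1)
t=1: δ = [1.736e-03, 5.787e-04, 2.315e-03, 2.315e-03, 2.894e-04]  ψ = [3, 2, 3, 2, 3]  (obs o_1=2)
t=2: δ = [4.823e-05, 1.929e-04, 1.929e-04, 6.430e-05, 3.215e-05]  ψ = [0, 2, 3, 2, 2]  (obs o_2=3)
t=3: δ = [8.038e-06, 4.019e-06, 4.019e-06, 1.072e-05, 1.340e-06]  ψ = [1, 1, 1, 2, 1]  (obs o_3=1)
backtrack: best end state = 3; path = [2, 3, 2, 3]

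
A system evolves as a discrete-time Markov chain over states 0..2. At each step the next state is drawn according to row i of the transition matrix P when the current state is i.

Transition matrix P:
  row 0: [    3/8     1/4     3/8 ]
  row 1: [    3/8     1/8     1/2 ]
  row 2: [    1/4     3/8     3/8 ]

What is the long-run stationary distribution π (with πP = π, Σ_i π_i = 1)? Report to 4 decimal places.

π = [0.3239, 0.2676, 0.4085]

Balance equations π_j = Σ_i π_i·P[i][j]:
  π_0 = 3/8·π_0 + 3/8·π_1 + 1/4·π_2
  π_1 = 1/4·π_0 + 1/8·π_1 + 3/8·π_2
  normalize: π_0 + π_1 + π_2 = 1
Solving the linear system gives exactly π = [23/71, 19/71, 29/71].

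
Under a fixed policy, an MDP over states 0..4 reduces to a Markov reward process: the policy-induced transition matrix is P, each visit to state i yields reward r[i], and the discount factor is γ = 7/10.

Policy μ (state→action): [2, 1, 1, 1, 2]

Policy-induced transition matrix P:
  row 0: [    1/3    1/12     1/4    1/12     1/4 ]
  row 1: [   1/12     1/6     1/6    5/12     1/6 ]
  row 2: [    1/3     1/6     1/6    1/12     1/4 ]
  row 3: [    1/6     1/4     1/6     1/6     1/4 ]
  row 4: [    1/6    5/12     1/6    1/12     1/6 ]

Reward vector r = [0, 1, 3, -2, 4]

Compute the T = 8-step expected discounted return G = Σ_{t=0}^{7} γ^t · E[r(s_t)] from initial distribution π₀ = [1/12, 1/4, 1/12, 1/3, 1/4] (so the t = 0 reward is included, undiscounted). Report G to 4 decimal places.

G = 3.5159

t=0: π = [0.0833, 0.2500, 0.0833, 0.3333, 0.2500], E[r] = 0.8333, γ^t·E[r] = 0.833333, running G = 0.833333
t=1: π = [0.1736, 0.2500, 0.1736, 0.1944, 0.2083], E[r] = 1.2153, γ^t·E[r] = 0.850694, running G = 1.684028
t=2: π = [0.2037, 0.2205, 0.1811, 0.1829, 0.2118], E[r] = 1.2454, γ^t·E[r] = 0.610231, running G = 2.294259
t=3: π = [0.2124, 0.2179, 0.1836, 0.1721, 0.2140], E[r] = 1.2806, γ^t·E[r] = 0.439237, running G = 2.733496
t=4: π = [0.2145, 0.2168, 0.1844, 0.1703, 0.2140], E[r] = 1.2854, γ^t·E[r] = 0.308613, running G = 3.042110
t=5: π = [0.2151, 0.2165, 0.1845, 0.1698, 0.2141], E[r] = 1.2869, γ^t·E[r] = 0.216294, running G = 3.258404
t=6: π = [0.2152, 0.2164, 0.1846, 0.1696, 0.2141], E[r] = 1.2874, γ^t·E[r] = 0.151458, running G = 3.409862
t=7: π = [0.2153, 0.2164, 0.1846, 0.1696, 0.2141], E[r] = 1.2875, γ^t·E[r] = 0.106029, running G = 3.515891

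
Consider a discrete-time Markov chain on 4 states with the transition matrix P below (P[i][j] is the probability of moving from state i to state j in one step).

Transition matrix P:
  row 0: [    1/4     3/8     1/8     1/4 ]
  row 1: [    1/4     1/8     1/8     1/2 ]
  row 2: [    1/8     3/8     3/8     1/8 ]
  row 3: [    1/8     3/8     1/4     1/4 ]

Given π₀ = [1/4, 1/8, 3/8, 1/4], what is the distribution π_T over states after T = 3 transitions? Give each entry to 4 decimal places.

π = [0.1848, 0.3027, 0.2173, 0.2952]

t=0: π = [0.2500, 0.1250, 0.3750, 0.2500]
t=1: π = [0.1719, 0.3438, 0.2500, 0.2344]
t=2: π = [0.1895, 0.2891, 0.2168, 0.3047]
t=3: π = [0.1848, 0.3027, 0.2173, 0.2952]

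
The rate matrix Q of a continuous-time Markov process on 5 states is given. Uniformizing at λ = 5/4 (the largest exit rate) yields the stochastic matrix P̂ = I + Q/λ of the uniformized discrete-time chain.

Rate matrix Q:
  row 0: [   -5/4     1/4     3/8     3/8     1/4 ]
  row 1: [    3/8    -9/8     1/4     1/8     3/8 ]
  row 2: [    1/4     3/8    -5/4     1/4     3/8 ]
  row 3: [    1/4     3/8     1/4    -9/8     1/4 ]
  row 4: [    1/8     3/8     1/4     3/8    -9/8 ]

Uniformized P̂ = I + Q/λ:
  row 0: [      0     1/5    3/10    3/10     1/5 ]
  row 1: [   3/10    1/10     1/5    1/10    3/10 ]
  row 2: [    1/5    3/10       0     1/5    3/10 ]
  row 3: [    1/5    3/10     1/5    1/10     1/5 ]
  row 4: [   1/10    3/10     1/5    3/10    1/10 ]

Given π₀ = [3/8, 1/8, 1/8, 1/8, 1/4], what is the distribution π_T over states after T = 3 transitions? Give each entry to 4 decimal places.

π = [0.1654, 0.2336, 0.1844, 0.1981, 0.2185]

t=0: π = [0.3750, 0.1250, 0.1250, 0.1250, 0.2500]
t=1: π = [0.1125, 0.2375, 0.2125, 0.2375, 0.2000]
t=2: π = [0.1813, 0.2413, 0.1688, 0.1838, 0.2250]
t=3: π = [0.1654, 0.2336, 0.1844, 0.1981, 0.2185]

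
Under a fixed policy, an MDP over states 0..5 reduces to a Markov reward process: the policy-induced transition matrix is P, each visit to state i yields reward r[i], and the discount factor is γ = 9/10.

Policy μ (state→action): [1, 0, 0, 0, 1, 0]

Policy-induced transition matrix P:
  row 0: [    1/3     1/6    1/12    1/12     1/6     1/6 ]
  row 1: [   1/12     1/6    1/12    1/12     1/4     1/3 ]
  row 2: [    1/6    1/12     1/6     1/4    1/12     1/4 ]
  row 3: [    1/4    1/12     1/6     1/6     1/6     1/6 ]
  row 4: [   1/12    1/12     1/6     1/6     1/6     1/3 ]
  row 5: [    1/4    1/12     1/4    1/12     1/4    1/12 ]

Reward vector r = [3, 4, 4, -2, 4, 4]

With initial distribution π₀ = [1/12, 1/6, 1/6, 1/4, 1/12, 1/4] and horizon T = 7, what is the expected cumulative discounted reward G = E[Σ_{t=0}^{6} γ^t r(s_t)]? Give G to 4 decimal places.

t=0: π = [0.0833, 0.1667, 0.1667, 0.2500, 0.0833, 0.2500], E[r] = 2.4167, γ^t·E[r] = 2.416667, running G = 2.416667
t=1: π = [0.2014, 0.1042, 0.1667, 0.1389, 0.1875, 0.2014], E[r] = 2.9653, γ^t·E[r] = 2.668750, running G = 5.085417
t=2: π = [0.2043, 0.1088, 0.1580, 0.1383, 0.1782, 0.2124], E[r] = 2.9659, γ^t·E[r] = 2.402344, running G = 7.487760
t=3: π = [0.2060, 0.1094, 0.1583, 0.1360, 0.1803, 0.2100], E[r] = 2.9777, γ^t·E[r] = 2.170758, running G = 9.658518
t=4: π = [0.2057, 0.1096, 0.1579, 0.1361, 0.1801, 0.2106], E[r] = 2.9779, γ^t·E[r] = 1.953782, running G = 11.612300
t=5: π = [0.2057, 0.1096, 0.1579, 0.1360, 0.1802, 0.2106], E[r] = 2.9783, γ^t·E[r] = 1.758680, running G = 13.370981
t=6: π = [0.2057, 0.1096, 0.1579, 0.1360, 0.1802, 0.2106], E[r] = 2.9783, γ^t·E[r] = 1.582781, running G = 14.953762

G = 14.9538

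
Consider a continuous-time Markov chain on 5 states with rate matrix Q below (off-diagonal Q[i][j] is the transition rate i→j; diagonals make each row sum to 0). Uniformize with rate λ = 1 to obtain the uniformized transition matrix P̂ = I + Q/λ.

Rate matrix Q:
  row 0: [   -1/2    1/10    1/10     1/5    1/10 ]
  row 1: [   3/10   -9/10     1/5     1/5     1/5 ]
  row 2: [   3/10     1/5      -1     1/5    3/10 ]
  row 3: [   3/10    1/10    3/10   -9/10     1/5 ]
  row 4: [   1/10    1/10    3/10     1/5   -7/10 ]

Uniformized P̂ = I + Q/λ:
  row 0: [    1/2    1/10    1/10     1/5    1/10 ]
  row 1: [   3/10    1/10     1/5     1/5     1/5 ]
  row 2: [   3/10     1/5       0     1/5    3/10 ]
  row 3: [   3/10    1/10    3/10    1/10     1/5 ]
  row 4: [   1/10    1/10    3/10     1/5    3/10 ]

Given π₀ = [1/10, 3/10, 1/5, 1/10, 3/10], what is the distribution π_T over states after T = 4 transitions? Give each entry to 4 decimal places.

π = [0.3216, 0.1174, 0.1727, 0.1818, 0.2065]

t=0: π = [0.1000, 0.3000, 0.2000, 0.1000, 0.3000]
t=1: π = [0.2600, 0.1200, 0.1900, 0.1900, 0.2400]
t=2: π = [0.3040, 0.1190, 0.1790, 0.1810, 0.2170]
t=3: π = [0.3174, 0.1179, 0.1736, 0.1819, 0.2092]
t=4: π = [0.3216, 0.1174, 0.1727, 0.1818, 0.2065]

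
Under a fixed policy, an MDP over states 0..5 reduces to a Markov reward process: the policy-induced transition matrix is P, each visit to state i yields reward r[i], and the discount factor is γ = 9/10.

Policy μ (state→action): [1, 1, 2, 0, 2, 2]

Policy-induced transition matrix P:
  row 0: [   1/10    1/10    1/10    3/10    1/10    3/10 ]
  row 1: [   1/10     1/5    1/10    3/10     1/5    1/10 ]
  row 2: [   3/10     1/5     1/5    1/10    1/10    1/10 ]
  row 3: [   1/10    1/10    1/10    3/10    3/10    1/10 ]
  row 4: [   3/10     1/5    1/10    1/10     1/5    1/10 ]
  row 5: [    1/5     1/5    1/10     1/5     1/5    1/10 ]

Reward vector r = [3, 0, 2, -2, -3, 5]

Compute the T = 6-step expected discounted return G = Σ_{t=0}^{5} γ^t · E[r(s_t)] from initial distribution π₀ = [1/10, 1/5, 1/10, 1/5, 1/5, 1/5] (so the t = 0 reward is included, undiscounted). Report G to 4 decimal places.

G = 1.8704

t=0: π = [0.1000, 0.2000, 0.1000, 0.2000, 0.2000, 0.2000], E[r] = 0.5000, γ^t·E[r] = 0.500000, running G = 0.500000
t=1: π = [0.1800, 0.1700, 0.1100, 0.2200, 0.2000, 0.1200], E[r] = 0.3200, γ^t·E[r] = 0.288000, running G = 0.788000
t=2: π = [0.1740, 0.1600, 0.1110, 0.2260, 0.1930, 0.1360], E[r] = 0.3930, γ^t·E[r] = 0.318330, running G = 1.106330
t=3: π = [0.1744, 0.1600, 0.1111, 0.2256, 0.1941, 0.1348], E[r] = 0.3859, γ^t·E[r] = 0.281321, running G = 1.387651
t=4: π = [0.1745, 0.1600, 0.1111, 0.2255, 0.1940, 0.1349], E[r] = 0.3872, γ^t·E[r] = 0.254035, running G = 1.641686
t=5: π = [0.1745, 0.1600, 0.1111, 0.2255, 0.1940, 0.1349], E[r] = 0.3873, γ^t·E[r] = 0.228725, running G = 1.870411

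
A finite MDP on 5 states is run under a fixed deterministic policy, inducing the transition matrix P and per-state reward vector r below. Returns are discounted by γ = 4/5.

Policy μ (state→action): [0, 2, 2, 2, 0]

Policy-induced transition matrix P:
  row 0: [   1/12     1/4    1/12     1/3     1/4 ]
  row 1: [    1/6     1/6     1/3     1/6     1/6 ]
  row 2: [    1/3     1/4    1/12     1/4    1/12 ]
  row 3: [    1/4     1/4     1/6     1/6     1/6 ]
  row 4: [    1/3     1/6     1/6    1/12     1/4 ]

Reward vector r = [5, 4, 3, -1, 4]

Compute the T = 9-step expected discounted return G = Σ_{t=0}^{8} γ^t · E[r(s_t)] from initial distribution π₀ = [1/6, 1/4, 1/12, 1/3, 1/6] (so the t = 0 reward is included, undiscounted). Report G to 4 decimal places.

t=0: π = [0.1667, 0.2500, 0.0833, 0.3333, 0.1667], E[r] = 2.4167, γ^t·E[r] = 2.416667, running G = 2.416667
t=1: π = [0.2222, 0.2153, 0.1875, 0.1875, 0.1875], E[r] = 3.0972, γ^t·E[r] = 2.477778, running G = 4.894444
t=2: π = [0.2263, 0.2164, 0.1684, 0.2037, 0.1852], E[r] = 3.0394, γ^t·E[r] = 1.945185, running G = 6.839630
t=3: π = [0.2237, 0.2165, 0.1698, 0.2030, 0.1869], E[r] = 3.0390, γ^t·E[r] = 1.555951, running G = 8.395580
t=4: π = [0.2244, 0.2164, 0.1700, 0.2025, 0.1867], E[r] = 3.0418, γ^t·E[r] = 1.245918, running G = 9.641498
t=5: π = [0.2243, 0.2164, 0.1699, 0.2027, 0.1868], E[r] = 3.0411, γ^t·E[r] = 0.996502, running G = 10.638000
t=6: π = [0.2243, 0.2164, 0.1699, 0.2026, 0.1868], E[r] = 3.0412, γ^t·E[r] = 0.797236, running G = 11.435235
t=7: π = [0.2243, 0.2164, 0.1699, 0.2026, 0.1868], E[r] = 3.0412, γ^t·E[r] = 0.637786, running G = 12.073021
t=8: π = [0.2243, 0.2164, 0.1699, 0.2026, 0.1868], E[r] = 3.0412, γ^t·E[r] = 0.510229, running G = 12.583249

G = 12.5832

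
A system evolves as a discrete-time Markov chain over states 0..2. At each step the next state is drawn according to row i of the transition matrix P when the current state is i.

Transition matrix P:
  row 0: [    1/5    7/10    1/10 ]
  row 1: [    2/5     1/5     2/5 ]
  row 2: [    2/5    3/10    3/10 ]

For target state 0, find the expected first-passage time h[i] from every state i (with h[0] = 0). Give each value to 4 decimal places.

First-step conditioning: h[0] = 0; for i ≠ 0, h[i] = 1 + Σ_k P[i][k]·h[k].
  h[1] = 1 + 1/5·h[1] + 2/5·h[2]
  h[2] = 1 + 3/10·h[1] + 3/10·h[2]
Solving the 2×2 linear system over states ≠ 0 gives exactly h = [0, 5/2, 5/2] (h[0] = 0 is the target).

h = [0.0000, 2.5000, 2.5000]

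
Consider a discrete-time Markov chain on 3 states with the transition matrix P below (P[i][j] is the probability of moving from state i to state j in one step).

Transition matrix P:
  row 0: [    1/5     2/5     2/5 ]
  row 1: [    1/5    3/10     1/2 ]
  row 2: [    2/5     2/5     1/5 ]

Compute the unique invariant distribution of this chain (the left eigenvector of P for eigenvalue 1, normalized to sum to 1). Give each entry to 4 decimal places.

π = [0.2727, 0.3636, 0.3636]

Balance equations π_j = Σ_i π_i·P[i][j]:
  π_0 = 1/5·π_0 + 1/5·π_1 + 2/5·π_2
  π_1 = 2/5·π_0 + 3/10·π_1 + 2/5·π_2
  normalize: π_0 + π_1 + π_2 = 1
Solving the linear system gives exactly π = [3/11, 4/11, 4/11].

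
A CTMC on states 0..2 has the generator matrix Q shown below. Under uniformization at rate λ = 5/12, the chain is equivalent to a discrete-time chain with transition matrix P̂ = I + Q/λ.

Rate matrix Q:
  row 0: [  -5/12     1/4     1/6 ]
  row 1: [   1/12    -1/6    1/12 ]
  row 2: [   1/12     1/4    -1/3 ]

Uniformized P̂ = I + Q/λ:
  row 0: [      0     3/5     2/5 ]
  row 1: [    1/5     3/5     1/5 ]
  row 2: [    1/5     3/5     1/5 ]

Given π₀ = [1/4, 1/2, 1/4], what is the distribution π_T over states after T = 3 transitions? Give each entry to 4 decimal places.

t=0: π = [0.2500, 0.5000, 0.2500]
t=1: π = [0.1500, 0.6000, 0.2500]
t=2: π = [0.1700, 0.6000, 0.2300]
t=3: π = [0.1660, 0.6000, 0.2340]

π = [0.1660, 0.6000, 0.2340]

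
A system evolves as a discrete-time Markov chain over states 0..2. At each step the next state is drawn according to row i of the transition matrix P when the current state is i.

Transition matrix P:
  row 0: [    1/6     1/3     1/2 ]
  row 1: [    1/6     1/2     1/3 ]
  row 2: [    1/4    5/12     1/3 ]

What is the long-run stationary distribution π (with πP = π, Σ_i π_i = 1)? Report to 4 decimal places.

π = [0.1972, 0.4366, 0.3662]

Balance equations π_j = Σ_i π_i·P[i][j]:
  π_0 = 1/6·π_0 + 1/6·π_1 + 1/4·π_2
  π_1 = 1/3·π_0 + 1/2·π_1 + 5/12·π_2
  normalize: π_0 + π_1 + π_2 = 1
Solving the linear system gives exactly π = [14/71, 31/71, 26/71].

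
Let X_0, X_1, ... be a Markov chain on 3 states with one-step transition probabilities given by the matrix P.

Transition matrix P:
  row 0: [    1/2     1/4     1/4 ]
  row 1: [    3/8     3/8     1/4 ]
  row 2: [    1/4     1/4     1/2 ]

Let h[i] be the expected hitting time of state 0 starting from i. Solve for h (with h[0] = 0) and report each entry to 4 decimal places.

h = [0.0000, 3.0000, 3.5000]

First-step conditioning: h[0] = 0; for i ≠ 0, h[i] = 1 + Σ_k P[i][k]·h[k].
  h[1] = 1 + 3/8·h[1] + 1/4·h[2]
  h[2] = 1 + 1/4·h[1] + 1/2·h[2]
Solving the 2×2 linear system over states ≠ 0 gives exactly h = [0, 3, 7/2] (h[0] = 0 is the target).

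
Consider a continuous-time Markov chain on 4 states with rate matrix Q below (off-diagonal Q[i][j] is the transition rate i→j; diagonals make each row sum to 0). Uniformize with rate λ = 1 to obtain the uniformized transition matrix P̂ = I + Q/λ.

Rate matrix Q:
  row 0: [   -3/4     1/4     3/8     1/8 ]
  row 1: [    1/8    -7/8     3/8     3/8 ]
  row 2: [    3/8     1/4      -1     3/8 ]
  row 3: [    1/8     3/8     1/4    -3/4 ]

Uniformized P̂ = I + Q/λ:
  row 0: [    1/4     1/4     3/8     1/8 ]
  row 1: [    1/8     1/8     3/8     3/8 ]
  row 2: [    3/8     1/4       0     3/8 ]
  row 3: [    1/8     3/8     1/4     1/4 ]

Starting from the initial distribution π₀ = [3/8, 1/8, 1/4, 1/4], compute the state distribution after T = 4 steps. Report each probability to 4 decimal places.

t=0: π = [0.3750, 0.1250, 0.2500, 0.2500]
t=1: π = [0.2344, 0.2656, 0.2500, 0.2500]
t=2: π = [0.2168, 0.2480, 0.2500, 0.2852]
t=3: π = [0.2146, 0.2546, 0.2456, 0.2852]
t=4: π = [0.2132, 0.2538, 0.2473, 0.2857]

π = [0.2132, 0.2538, 0.2473, 0.2857]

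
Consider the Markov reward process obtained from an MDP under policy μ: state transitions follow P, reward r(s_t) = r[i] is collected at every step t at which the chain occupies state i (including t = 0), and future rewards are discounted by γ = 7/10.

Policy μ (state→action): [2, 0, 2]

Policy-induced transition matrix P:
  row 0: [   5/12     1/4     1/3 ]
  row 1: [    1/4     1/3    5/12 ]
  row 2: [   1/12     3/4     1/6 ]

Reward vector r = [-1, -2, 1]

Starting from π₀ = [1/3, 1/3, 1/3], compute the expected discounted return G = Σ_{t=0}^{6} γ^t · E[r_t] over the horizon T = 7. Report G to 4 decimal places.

G = -2.3475

t=0: π = [0.3333, 0.3333, 0.3333], E[r] = -0.6667, γ^t·E[r] = -0.666667, running G = -0.666667
t=1: π = [0.2500, 0.4444, 0.3056], E[r] = -0.8333, γ^t·E[r] = -0.583333, running G = -1.250000
t=2: π = [0.2407, 0.4398, 0.3194], E[r] = -0.8009, γ^t·E[r] = -0.392454, running G = -1.642454
t=3: π = [0.2369, 0.4464, 0.3167], E[r] = -0.8129, γ^t·E[r] = -0.278820, running G = -1.921274
t=4: π = [0.2367, 0.4456, 0.3177], E[r] = -0.8101, γ^t·E[r] = -0.194502, running G = -2.115776
t=5: π = [0.2365, 0.4460, 0.3175], E[r] = -0.8110, γ^t·E[r] = -0.136302, running G = -2.252078
t=6: π = [0.2365, 0.4459, 0.3176], E[r] = -0.8108, γ^t·E[r] = -0.095385, running G = -2.347463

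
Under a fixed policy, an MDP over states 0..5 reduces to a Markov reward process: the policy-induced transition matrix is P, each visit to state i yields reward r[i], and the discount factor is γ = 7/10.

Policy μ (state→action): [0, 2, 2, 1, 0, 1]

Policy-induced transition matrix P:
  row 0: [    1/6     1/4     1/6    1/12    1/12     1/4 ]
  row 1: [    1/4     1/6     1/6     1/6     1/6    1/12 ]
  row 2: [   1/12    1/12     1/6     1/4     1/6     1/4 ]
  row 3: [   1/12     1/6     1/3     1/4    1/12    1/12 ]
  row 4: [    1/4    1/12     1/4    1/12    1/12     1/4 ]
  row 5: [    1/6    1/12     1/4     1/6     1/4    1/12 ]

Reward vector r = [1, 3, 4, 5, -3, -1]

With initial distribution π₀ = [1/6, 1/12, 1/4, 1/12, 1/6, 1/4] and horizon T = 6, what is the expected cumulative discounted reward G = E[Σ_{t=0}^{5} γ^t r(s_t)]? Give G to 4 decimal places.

t=0: π = [0.1667, 0.0833, 0.2500, 0.0833, 0.1667, 0.2500], E[r] = 1.0833, γ^t·E[r] = 1.083333, running G = 1.083333
t=1: π = [0.1597, 0.1250, 0.2153, 0.1667, 0.1528, 0.1806], E[r] = 1.5903, γ^t·E[r] = 1.113194, running G = 2.196528
t=2: π = [0.1580, 0.1343, 0.2222, 0.1725, 0.1418, 0.1713], E[r] = 1.7153, γ^t·E[r] = 0.840486, running G = 3.037014
t=3: π = [0.1568, 0.1352, 0.2215, 0.1746, 0.1416, 0.1703], E[r] = 1.7262, γ^t·E[r] = 0.592095, running G = 3.629109
t=4: π = [0.1567, 0.1353, 0.2218, 0.1748, 0.1414, 0.1700], E[r] = 1.7293, γ^t·E[r] = 0.415208, running G = 4.044317
t=5: π = [0.1567, 0.1353, 0.2218, 0.1749, 0.1414, 0.1700], E[r] = 1.7297, γ^t·E[r] = 0.290706, running G = 4.335023

G = 4.3350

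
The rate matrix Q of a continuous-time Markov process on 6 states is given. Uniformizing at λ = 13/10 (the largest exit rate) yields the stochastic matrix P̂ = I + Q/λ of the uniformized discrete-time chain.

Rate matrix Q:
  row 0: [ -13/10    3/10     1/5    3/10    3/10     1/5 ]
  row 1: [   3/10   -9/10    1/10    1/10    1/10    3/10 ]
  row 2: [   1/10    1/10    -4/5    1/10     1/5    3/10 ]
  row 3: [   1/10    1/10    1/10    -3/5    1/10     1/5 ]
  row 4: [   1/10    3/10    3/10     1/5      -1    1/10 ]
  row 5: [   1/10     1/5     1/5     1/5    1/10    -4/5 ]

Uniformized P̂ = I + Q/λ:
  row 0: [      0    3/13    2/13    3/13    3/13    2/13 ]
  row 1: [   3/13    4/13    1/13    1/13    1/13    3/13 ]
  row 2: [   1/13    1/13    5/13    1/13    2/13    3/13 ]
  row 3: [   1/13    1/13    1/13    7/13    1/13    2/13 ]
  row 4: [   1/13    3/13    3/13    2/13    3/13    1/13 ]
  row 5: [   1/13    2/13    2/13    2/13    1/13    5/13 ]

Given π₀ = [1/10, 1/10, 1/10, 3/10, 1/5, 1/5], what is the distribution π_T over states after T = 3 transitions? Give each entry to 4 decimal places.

π = [0.0946, 0.1645, 0.1715, 0.2265, 0.1234, 0.2195]

t=0: π = [0.1000, 0.1000, 0.1000, 0.3000, 0.2000, 0.2000]
t=1: π = [0.0846, 0.1615, 0.1615, 0.2615, 0.1308, 0.2000]
t=2: π = [0.0953, 0.1627, 0.1686, 0.2361, 0.1225, 0.2148]
t=3: π = [0.0946, 0.1645, 0.1715, 0.2265, 0.1234, 0.2195]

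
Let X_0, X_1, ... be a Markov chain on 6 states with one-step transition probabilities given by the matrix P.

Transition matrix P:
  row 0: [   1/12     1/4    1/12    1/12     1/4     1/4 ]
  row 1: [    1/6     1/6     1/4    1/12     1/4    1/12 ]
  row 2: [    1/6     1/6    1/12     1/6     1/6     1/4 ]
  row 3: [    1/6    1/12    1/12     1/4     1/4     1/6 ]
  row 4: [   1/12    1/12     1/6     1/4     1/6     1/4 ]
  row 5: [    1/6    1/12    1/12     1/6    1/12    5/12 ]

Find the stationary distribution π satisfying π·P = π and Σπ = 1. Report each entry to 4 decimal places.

Balance equations π_j = Σ_i π_i·P[i][j]:
  π_0 = 1/12·π_0 + 1/6·π_1 + 1/6·π_2 + 1/6·π_3 + 1/12·π_4 + 1/6·π_5
  π_1 = 1/4·π_0 + 1/6·π_1 + 1/6·π_2 + 1/12·π_3 + 1/12·π_4 + 1/12·π_5
  π_2 = 1/12·π_0 + 1/4·π_1 + 1/12·π_2 + 1/12·π_3 + 1/6·π_4 + 1/12·π_5
  π_3 = 1/12·π_0 + 1/12·π_1 + 1/6·π_2 + 1/4·π_3 + 1/4·π_4 + 1/6·π_5
  π_4 = 1/4·π_0 + 1/4·π_1 + 1/6·π_2 + 1/4·π_3 + 1/6·π_4 + 1/12·π_5
  normalize: π_0 + π_1 + π_2 + π_3 + π_4 + π_5 = 1
Solving the linear system gives exactly π = [3145/22489, 2861/22489, 2692/22489, 3915/22489, 4093/22489, 5783/22489].

π = [0.1398, 0.1272, 0.1197, 0.1741, 0.1820, 0.2571]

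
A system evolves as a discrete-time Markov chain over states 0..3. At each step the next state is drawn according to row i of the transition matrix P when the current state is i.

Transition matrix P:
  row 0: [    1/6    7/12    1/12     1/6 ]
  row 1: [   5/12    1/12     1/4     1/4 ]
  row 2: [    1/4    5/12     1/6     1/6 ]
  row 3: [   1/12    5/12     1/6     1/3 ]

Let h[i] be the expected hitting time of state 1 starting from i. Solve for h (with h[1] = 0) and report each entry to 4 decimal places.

h = [1.8803, 0.0000, 2.2222, 2.2906]

First-step conditioning: h[1] = 0; for i ≠ 1, h[i] = 1 + Σ_k P[i][k]·h[k].
  h[0] = 1 + 1/6·h[0] + 1/12·h[2] + 1/6·h[3]
  h[2] = 1 + 1/4·h[0] + 1/6·h[2] + 1/6·h[3]
  h[3] = 1 + 1/12·h[0] + 1/6·h[2] + 1/3·h[3]
Solving the 3×3 linear system over states ≠ 1 gives exactly h = [220/117, 0, 20/9, 268/117] (h[1] = 0 is the target).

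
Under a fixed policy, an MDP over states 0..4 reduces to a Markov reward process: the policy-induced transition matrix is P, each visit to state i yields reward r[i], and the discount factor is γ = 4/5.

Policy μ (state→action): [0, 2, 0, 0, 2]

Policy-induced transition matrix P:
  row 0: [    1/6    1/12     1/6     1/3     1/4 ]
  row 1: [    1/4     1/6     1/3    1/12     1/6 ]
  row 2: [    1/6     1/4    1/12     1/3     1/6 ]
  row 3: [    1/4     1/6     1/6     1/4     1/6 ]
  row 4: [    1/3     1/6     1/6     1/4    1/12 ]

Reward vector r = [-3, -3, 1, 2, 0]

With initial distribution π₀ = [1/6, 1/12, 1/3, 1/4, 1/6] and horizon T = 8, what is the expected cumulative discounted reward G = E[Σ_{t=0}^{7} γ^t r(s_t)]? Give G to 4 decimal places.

t=0: π = [0.1667, 0.0833, 0.3333, 0.2500, 0.1667], E[r] = 0.0833, γ^t·E[r] = 0.083333, running G = 0.083333
t=1: π = [0.2222, 0.1806, 0.1528, 0.2778, 0.1667], E[r] = -0.5000, γ^t·E[r] = -0.400000, running G = -0.316667
t=2: π = [0.2326, 0.1609, 0.1840, 0.2512, 0.1713], E[r] = -0.4942, γ^t·E[r] = -0.316296, running G = -0.632963
t=3: π = [0.2296, 0.1626, 0.1781, 0.2579, 0.1718], E[r] = -0.4825, γ^t·E[r] = -0.247062, running G = -0.880025
t=4: π = [0.2303, 0.1624, 0.1789, 0.2569, 0.1715], E[r] = -0.4855, γ^t·E[r] = -0.198861, running G = -1.078886
t=5: π = [0.2302, 0.1624, 0.1788, 0.2570, 0.1716], E[r] = -0.4848, γ^t·E[r] = -0.158858, running G = -1.237744
t=6: π = [0.2302, 0.1624, 0.1788, 0.2570, 0.1716], E[r] = -0.4849, γ^t·E[r] = -0.127122, running G = -1.364866
t=7: π = [0.2302, 0.1624, 0.1788, 0.2570, 0.1716], E[r] = -0.4849, γ^t·E[r] = -0.101692, running G = -1.466558

G = -1.4666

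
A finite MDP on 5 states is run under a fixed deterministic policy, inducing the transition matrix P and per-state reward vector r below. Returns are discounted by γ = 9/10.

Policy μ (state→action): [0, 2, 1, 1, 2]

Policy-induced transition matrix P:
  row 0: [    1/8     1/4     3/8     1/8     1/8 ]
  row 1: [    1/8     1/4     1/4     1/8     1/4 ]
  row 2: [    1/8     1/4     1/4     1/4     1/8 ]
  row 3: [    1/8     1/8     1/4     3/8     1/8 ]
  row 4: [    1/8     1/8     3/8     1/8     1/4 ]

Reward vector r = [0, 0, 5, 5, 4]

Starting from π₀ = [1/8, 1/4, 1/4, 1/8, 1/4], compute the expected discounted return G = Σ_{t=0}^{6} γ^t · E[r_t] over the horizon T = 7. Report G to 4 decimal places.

t=0: π = [0.1250, 0.2500, 0.2500, 0.1250, 0.2500], E[r] = 2.8750, γ^t·E[r] = 2.875000, running G = 2.875000
t=1: π = [0.1250, 0.2031, 0.2969, 0.1875, 0.1875], E[r] = 3.1719, γ^t·E[r] = 2.854688, running G = 5.729688
t=2: π = [0.1250, 0.2031, 0.2891, 0.2090, 0.1738], E[r] = 3.1855, γ^t·E[r] = 2.580293, running G = 8.309980
t=3: π = [0.1250, 0.2021, 0.2874, 0.2134, 0.1721], E[r] = 3.1921, γ^t·E[r] = 2.327069, running G = 10.637050
t=4: π = [0.1250, 0.2018, 0.2871, 0.2143, 0.1718], E[r] = 3.1942, γ^t·E[r] = 2.095684, running G = 12.732733
t=5: π = [0.1250, 0.2017, 0.2871, 0.2145, 0.1717], E[r] = 3.1946, γ^t·E[r] = 1.886368, running G = 14.619101
t=6: π = [0.1250, 0.2017, 0.2871, 0.2145, 0.1717], E[r] = 3.1947, γ^t·E[r] = 1.697778, running G = 16.316879

G = 16.3169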